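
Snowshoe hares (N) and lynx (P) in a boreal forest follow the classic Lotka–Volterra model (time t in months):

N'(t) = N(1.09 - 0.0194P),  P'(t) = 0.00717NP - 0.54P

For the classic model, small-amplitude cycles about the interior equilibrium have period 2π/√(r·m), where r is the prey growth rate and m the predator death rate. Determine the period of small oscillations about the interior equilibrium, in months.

T ≈ 8.19 months

Here r = 1.09 and m = 0.54, so r·m = 0.589.
ω = √0.589 = 0.767 per month, hence T = 2π/ω ≈ 8.19 months.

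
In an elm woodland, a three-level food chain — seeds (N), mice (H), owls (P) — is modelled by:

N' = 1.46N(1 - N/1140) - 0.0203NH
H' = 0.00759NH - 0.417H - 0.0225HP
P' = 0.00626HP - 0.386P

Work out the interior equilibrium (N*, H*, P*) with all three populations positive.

N* ≈ 163, H* ≈ 61.7, P* ≈ 36.3

From dP/dt = 0: 0.00626H* = 0.386, so H* = 61.7.
From dN/dt = 0: 1.46(1 - N*/1140) = 0.0203·61.7, giving N* = 1140·(1 - 0.857) = 163.
From dH/dt = 0: 0.00759·163 - 0.417 = 0.0225P*, so P* = 0.817/0.0225 = 36.3.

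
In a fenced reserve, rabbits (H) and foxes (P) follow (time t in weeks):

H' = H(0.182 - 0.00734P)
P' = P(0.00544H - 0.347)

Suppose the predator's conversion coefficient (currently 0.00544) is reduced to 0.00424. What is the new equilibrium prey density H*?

H* ≈ 81.8

At the interior fixed point, setting dP/dt = 0 with P > 0 fixes H* = (predator death rate)/(HP coefficient) — independent of the other coefficients.
With the change, H* = 0.347/0.00424 = 81.8; it rises from 63.8.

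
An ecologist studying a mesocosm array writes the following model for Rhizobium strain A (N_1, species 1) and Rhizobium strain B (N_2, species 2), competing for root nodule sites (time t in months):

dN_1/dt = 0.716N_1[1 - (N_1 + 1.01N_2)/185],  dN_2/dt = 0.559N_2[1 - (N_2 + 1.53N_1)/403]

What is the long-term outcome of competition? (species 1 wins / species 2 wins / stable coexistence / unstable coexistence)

species 2 excludes species 1

Compare the nullcline intercepts: K1/α12 = 185/1.01 = 183 < K2 = 403; K2/α21 = 403/1.53 = 263 > K1 = 185.
Since the inequalities point opposite ways, species 2 can invade but species 1 cannot.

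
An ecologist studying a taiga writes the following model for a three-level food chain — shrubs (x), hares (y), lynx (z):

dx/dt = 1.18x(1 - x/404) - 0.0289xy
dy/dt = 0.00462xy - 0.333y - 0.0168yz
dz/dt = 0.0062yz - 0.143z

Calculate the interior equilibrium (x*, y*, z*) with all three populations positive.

From dz/dt = 0: 0.0062y* = 0.143, so y* = 23.1.
From dx/dt = 0: 1.18(1 - x*/404) = 0.0289·23.1, giving x* = 404·(1 - 0.565) = 176.
From dy/dt = 0: 0.00462·176 - 0.333 = 0.0168z*, so z* = 0.479/0.0168 = 28.5.

x* ≈ 176, y* ≈ 23.1, z* ≈ 28.5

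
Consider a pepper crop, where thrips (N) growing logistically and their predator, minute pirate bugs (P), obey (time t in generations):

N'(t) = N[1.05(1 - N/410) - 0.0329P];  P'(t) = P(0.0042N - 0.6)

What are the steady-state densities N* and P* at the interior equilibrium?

From dP/dt = 0 with P > 0: 0.0042N* = 0.6, so N* = 143.
Substitute into dN/dt = 0: 1.05(1 - 143/410) = 0.0329P*.
The bracket is 0.652, giving P* = 0.684/0.0329 = 20.8.

N* ≈ 143, P* ≈ 20.8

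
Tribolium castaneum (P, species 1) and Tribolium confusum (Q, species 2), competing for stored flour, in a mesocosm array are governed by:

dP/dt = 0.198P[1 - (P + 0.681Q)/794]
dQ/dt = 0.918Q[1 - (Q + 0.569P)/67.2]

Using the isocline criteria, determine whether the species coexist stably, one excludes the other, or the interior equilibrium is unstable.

species 1 excludes species 2

Compare the nullcline intercepts: K1/α12 = 794/0.681 = 1170 > K2 = 67.2; K2/α21 = 67.2/0.569 = 118 < K1 = 794.
Since the inequalities point opposite ways, species 1 can invade but species 2 cannot.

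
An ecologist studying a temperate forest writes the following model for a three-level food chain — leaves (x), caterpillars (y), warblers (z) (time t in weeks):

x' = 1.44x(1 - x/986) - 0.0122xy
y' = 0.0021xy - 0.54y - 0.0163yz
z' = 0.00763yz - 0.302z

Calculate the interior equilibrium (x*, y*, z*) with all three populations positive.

From dz/dt = 0: 0.00763y* = 0.302, so y* = 39.6.
From dx/dt = 0: 1.44(1 - x*/986) = 0.0122·39.6, giving x* = 986·(1 - 0.335) = 655.
From dy/dt = 0: 0.0021·655 - 0.54 = 0.0163z*, so z* = 0.836/0.0163 = 51.3.

x* ≈ 655, y* ≈ 39.6, z* ≈ 51.3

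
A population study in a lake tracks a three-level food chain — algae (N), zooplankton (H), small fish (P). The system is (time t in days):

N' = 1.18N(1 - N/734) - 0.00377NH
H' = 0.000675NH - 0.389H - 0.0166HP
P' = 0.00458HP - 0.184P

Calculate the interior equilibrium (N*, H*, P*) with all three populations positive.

From dP/dt = 0: 0.00458H* = 0.184, so H* = 40.2.
From dN/dt = 0: 1.18(1 - N*/734) = 0.00377·40.2, giving N* = 734·(1 - 0.128) = 640.
From dH/dt = 0: 0.000675·640 - 0.389 = 0.0166P*, so P* = 0.0429/0.0166 = 2.58.

N* ≈ 640, H* ≈ 40.2, P* ≈ 2.58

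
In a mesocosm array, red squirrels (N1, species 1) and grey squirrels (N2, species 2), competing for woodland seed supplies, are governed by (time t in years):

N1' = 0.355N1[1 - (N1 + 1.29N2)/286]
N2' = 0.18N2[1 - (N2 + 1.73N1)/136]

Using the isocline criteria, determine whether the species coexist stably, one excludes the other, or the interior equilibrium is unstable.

species 1 excludes species 2

Compare the nullcline intercepts: K1/α12 = 286/1.29 = 222 > K2 = 136; K2/α21 = 136/1.73 = 78.6 < K1 = 286.
Since the inequalities point opposite ways, species 1 can invade but species 2 cannot.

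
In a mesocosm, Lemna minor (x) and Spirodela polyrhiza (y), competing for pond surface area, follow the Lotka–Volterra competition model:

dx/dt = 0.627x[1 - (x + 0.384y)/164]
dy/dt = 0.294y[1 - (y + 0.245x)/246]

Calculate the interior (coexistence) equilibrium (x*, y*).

Setting both brackets to zero gives the nullclines x + 0.384y = 164 and 0.245x + y = 246.
Substituting y = 246 - 0.245x into the first: x(1 - 0.384·0.245) = 164 - 0.384·246.
So x* = 69.5/0.906 = 76.8, and then y* = 246 - 0.245·76.8 = 227.

x* ≈ 76.8, y* ≈ 227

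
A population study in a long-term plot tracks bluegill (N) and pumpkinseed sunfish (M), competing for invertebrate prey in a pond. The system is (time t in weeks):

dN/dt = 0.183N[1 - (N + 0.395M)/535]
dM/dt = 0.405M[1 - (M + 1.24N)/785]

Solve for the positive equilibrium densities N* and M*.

Setting both brackets to zero gives the nullclines N + 0.395M = 535 and 1.24N + M = 785.
Substituting M = 785 - 1.24N into the first: N(1 - 0.395·1.24) = 535 - 0.395·785.
So N* = 225/0.51 = 441, and then M* = 785 - 1.24·441 = 238.

N* ≈ 441, M* ≈ 238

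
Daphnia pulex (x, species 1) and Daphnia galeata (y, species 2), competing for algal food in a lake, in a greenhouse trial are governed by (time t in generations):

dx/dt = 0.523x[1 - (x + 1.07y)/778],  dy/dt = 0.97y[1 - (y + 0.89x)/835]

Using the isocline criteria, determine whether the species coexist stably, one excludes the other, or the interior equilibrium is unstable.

Compare the nullcline intercepts: K1/α12 = 778/1.07 = 727 < K2 = 835; K2/α21 = 835/0.89 = 938 > K1 = 778.
Since the inequalities point opposite ways, species 2 can invade but species 1 cannot.

species 2 excludes species 1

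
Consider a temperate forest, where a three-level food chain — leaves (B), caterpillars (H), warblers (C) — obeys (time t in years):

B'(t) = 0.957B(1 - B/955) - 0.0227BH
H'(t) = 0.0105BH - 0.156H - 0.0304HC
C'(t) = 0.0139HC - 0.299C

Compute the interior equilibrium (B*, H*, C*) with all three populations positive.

From dC/dt = 0: 0.0139H* = 0.299, so H* = 21.5.
From dB/dt = 0: 0.957(1 - B*/955) = 0.0227·21.5, giving B* = 955·(1 - 0.51) = 468.
From dH/dt = 0: 0.0105·468 - 0.156 = 0.0304C*, so C* = 4.76/0.0304 = 156.

B* ≈ 468, H* ≈ 21.5, C* ≈ 156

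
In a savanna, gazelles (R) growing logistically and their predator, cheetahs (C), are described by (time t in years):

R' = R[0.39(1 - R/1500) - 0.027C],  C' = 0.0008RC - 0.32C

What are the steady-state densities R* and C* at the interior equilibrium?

R* ≈ 400, C* ≈ 10.6

From dC/dt = 0 with C > 0: 0.0008R* = 0.32, so R* = 400.
Substitute into dR/dt = 0: 0.39(1 - 400/1500) = 0.027C*.
The bracket is 0.733, giving C* = 0.286/0.027 = 10.6.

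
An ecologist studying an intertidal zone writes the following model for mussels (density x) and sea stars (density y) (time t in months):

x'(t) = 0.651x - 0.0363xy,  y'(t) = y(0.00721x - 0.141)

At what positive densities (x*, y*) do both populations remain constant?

x* ≈ 19.6, y* ≈ 17.9

Set dy/dt = 0 with y > 0: 0.00721x - 0.141 = 0, so x* = 0.141/0.00721 = 19.6.
Set dx/dt = 0 with x > 0: 0.651 - 0.0363y = 0, so y* = 0.651/0.0363 = 17.9.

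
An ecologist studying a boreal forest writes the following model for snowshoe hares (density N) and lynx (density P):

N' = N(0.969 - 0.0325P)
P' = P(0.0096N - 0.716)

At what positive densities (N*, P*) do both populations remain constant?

N* ≈ 74.6, P* ≈ 29.8

Set dP/dt = 0 with P > 0: 0.0096N - 0.716 = 0, so N* = 0.716/0.0096 = 74.6.
Set dN/dt = 0 with N > 0: 0.969 - 0.0325P = 0, so P* = 0.969/0.0325 = 29.8.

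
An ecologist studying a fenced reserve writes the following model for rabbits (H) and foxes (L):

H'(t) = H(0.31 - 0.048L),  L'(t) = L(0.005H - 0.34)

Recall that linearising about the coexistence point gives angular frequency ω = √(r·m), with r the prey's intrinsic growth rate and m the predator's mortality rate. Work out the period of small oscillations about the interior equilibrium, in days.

Here r = 0.31 and m = 0.34, so r·m = 0.105.
ω = √0.105 = 0.325 per day, hence T = 2π/ω ≈ 19.4 days.

T ≈ 19.4 days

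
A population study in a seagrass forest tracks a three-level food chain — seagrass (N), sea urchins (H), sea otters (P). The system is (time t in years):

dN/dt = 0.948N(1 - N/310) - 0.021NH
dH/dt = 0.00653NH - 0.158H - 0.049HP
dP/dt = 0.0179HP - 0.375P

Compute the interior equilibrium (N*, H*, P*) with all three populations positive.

N* ≈ 166, H* ≈ 20.9, P* ≈ 18.9

From dP/dt = 0: 0.0179H* = 0.375, so H* = 20.9.
From dN/dt = 0: 0.948(1 - N*/310) = 0.021·20.9, giving N* = 310·(1 - 0.464) = 166.
From dH/dt = 0: 0.00653·166 - 0.158 = 0.049P*, so P* = 0.927/0.049 = 18.9.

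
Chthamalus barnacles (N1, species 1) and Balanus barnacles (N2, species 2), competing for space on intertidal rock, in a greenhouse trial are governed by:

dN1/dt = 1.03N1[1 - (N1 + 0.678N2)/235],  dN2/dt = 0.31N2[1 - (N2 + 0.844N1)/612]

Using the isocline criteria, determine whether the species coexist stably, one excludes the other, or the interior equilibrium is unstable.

species 2 excludes species 1

Compare the nullcline intercepts: K1/α12 = 235/0.678 = 347 < K2 = 612; K2/α21 = 612/0.844 = 725 > K1 = 235.
Since the inequalities point opposite ways, species 2 can invade but species 1 cannot.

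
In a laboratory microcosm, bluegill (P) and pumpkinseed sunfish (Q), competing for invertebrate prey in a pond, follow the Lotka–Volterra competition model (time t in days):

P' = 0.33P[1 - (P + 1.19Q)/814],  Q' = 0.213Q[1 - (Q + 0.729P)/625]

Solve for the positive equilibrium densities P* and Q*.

Setting both brackets to zero gives the nullclines P + 1.19Q = 814 and 0.729P + Q = 625.
Substituting Q = 625 - 0.729P into the first: P(1 - 1.19·0.729) = 814 - 1.19·625.
So P* = 70.2/0.132 = 530, and then Q* = 625 - 0.729·530 = 238.

P* ≈ 530, Q* ≈ 238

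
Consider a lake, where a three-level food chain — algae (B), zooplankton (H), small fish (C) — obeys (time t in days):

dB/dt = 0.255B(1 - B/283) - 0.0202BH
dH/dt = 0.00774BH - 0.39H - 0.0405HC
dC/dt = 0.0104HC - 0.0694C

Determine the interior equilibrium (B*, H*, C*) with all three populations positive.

B* ≈ 133, H* ≈ 6.67, C* ≈ 15.9

From dC/dt = 0: 0.0104H* = 0.0694, so H* = 6.67.
From dB/dt = 0: 0.255(1 - B*/283) = 0.0202·6.67, giving B* = 283·(1 - 0.529) = 133.
From dH/dt = 0: 0.00774·133 - 0.39 = 0.0405C*, so C* = 0.643/0.0405 = 15.9.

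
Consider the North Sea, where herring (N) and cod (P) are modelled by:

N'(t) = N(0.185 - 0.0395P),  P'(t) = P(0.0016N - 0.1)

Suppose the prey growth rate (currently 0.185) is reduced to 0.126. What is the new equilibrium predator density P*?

P* ≈ 3.19

At the interior fixed point, setting dN/dt = 0 with N > 0 fixes P* = (prey growth rate)/(NP coefficient) — independent of the other coefficients.
With the change, P* = 0.126/0.0395 = 3.19; it falls from 4.68.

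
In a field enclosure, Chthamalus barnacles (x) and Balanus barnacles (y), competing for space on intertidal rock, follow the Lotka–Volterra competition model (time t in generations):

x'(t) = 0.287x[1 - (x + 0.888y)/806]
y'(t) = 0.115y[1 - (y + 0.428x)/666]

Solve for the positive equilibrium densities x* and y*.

x* ≈ 346, y* ≈ 518

Setting both brackets to zero gives the nullclines x + 0.888y = 806 and 0.428x + y = 666.
Substituting y = 666 - 0.428x into the first: x(1 - 0.888·0.428) = 806 - 0.888·666.
So x* = 215/0.62 = 346, and then y* = 666 - 0.428·346 = 518.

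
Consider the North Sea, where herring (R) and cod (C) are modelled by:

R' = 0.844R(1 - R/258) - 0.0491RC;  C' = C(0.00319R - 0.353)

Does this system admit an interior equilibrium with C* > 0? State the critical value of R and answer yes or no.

The predator equation gives dC/dt > 0 only when R > 0.353/0.00319 = 111.
Without the predator, R → K = 258. Since 258 > 111, the predator can invade and persist.

Threshold R = 111; K > 111, so yes, the predator persists.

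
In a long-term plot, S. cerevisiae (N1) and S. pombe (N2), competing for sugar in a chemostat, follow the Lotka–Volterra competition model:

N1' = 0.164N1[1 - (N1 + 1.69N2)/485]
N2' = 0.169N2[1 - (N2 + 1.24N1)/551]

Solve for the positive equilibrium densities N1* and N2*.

Setting both brackets to zero gives the nullclines N1 + 1.69N2 = 485 and 1.24N1 + N2 = 551.
Substituting N2 = 551 - 1.24N1 into the first: N1(1 - 1.69·1.24) = 485 - 1.69·551.
So N1* = -446/-1.1 = 407, and then N2* = 551 - 1.24·407 = 46.

N1* ≈ 407, N2* ≈ 46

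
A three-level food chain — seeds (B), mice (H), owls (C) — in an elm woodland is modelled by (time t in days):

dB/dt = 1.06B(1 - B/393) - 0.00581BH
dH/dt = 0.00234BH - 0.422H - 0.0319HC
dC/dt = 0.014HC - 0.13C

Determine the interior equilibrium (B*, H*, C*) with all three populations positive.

From dC/dt = 0: 0.014H* = 0.13, so H* = 9.29.
From dB/dt = 0: 1.06(1 - B*/393) = 0.00581·9.29, giving B* = 393·(1 - 0.0509) = 373.
From dH/dt = 0: 0.00234·373 - 0.422 = 0.0319C*, so C* = 0.451/0.0319 = 14.1.

B* ≈ 373, H* ≈ 9.29, C* ≈ 14.1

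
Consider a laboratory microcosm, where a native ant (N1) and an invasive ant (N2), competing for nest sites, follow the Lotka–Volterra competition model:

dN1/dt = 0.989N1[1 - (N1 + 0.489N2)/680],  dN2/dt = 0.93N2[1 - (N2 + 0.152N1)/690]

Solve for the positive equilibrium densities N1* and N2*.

Setting both brackets to zero gives the nullclines N1 + 0.489N2 = 680 and 0.152N1 + N2 = 690.
Substituting N2 = 690 - 0.152N1 into the first: N1(1 - 0.489·0.152) = 680 - 0.489·690.
So N1* = 343/0.926 = 370, and then N2* = 690 - 0.152·370 = 634.

N1* ≈ 370, N2* ≈ 634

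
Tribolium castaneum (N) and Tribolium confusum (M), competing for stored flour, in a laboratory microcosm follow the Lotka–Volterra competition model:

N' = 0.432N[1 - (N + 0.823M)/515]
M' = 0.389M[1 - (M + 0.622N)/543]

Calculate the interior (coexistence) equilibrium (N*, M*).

N* ≈ 140, M* ≈ 456

Setting both brackets to zero gives the nullclines N + 0.823M = 515 and 0.622N + M = 543.
Substituting M = 543 - 0.622N into the first: N(1 - 0.823·0.622) = 515 - 0.823·543.
So N* = 68.1/0.488 = 140, and then M* = 543 - 0.622·140 = 456.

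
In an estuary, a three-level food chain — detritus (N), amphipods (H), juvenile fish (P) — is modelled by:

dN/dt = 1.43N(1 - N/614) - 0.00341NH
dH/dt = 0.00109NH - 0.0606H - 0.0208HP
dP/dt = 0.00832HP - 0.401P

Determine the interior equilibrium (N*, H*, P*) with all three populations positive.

N* ≈ 543, H* ≈ 48.2, P* ≈ 25.6

From dP/dt = 0: 0.00832H* = 0.401, so H* = 48.2.
From dN/dt = 0: 1.43(1 - N*/614) = 0.00341·48.2, giving N* = 614·(1 - 0.115) = 543.
From dH/dt = 0: 0.00109·543 - 0.0606 = 0.0208P*, so P* = 0.532/0.0208 = 25.6.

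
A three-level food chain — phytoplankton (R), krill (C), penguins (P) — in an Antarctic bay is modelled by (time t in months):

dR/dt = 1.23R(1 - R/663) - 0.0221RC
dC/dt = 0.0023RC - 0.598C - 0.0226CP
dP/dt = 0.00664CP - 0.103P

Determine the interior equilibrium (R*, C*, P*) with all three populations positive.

R* ≈ 478, C* ≈ 15.5, P* ≈ 22.2

From dP/dt = 0: 0.00664C* = 0.103, so C* = 15.5.
From dR/dt = 0: 1.23(1 - R*/663) = 0.0221·15.5, giving R* = 663·(1 - 0.279) = 478.
From dC/dt = 0: 0.0023·478 - 0.598 = 0.0226P*, so P* = 0.502/0.0226 = 22.2.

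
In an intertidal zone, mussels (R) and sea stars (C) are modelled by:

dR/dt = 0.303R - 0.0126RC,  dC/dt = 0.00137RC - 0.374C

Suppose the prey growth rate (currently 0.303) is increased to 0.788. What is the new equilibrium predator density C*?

At the interior fixed point, setting dR/dt = 0 with R > 0 fixes C* = (prey growth rate)/(RC coefficient) — independent of the other coefficients.
With the change, C* = 0.788/0.0126 = 62.5; it rises from 24.

C* ≈ 62.5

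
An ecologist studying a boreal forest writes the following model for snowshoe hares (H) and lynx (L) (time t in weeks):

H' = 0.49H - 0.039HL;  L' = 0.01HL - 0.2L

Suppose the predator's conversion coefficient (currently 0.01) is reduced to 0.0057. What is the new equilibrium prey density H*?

H* ≈ 35.1

At the interior fixed point, setting dL/dt = 0 with L > 0 fixes H* = (predator death rate)/(HL coefficient) — independent of the other coefficients.
With the change, H* = 0.2/0.0057 = 35.1; it rises from 20.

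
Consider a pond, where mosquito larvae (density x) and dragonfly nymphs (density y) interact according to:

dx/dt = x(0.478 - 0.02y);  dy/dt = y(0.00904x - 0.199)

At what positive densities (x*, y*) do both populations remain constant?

Set dy/dt = 0 with y > 0: 0.00904x - 0.199 = 0, so x* = 0.199/0.00904 = 22.
Set dx/dt = 0 with x > 0: 0.478 - 0.02y = 0, so y* = 0.478/0.02 = 23.9.

x* ≈ 22, y* ≈ 23.9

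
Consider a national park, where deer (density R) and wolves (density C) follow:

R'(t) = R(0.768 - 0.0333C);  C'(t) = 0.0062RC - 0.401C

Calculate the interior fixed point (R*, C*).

Set dC/dt = 0 with C > 0: 0.0062R - 0.401 = 0, so R* = 0.401/0.0062 = 64.7.
Set dR/dt = 0 with R > 0: 0.768 - 0.0333C = 0, so C* = 0.768/0.0333 = 23.1.

R* ≈ 64.7, C* ≈ 23.1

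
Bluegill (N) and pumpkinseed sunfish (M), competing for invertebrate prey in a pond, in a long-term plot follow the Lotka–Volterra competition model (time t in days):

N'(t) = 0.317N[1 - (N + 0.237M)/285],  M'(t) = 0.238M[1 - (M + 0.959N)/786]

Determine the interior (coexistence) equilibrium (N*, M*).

Setting both brackets to zero gives the nullclines N + 0.237M = 285 and 0.959N + M = 786.
Substituting M = 786 - 0.959N into the first: N(1 - 0.237·0.959) = 285 - 0.237·786.
So N* = 98.7/0.773 = 128, and then M* = 786 - 0.959·128 = 663.

N* ≈ 128, M* ≈ 663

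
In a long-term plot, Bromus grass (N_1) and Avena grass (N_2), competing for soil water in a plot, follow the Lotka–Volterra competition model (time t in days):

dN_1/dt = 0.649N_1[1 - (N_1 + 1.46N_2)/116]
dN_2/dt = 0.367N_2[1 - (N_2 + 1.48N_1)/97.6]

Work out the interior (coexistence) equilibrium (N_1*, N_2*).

Setting both brackets to zero gives the nullclines N_1 + 1.46N_2 = 116 and 1.48N_1 + N_2 = 97.6.
Substituting N_2 = 97.6 - 1.48N_1 into the first: N_1(1 - 1.46·1.48) = 116 - 1.46·97.6.
So N_1* = -26.5/-1.16 = 22.8, and then N_2* = 97.6 - 1.48·22.8 = 63.8.

N_1* ≈ 22.8, N_2* ≈ 63.8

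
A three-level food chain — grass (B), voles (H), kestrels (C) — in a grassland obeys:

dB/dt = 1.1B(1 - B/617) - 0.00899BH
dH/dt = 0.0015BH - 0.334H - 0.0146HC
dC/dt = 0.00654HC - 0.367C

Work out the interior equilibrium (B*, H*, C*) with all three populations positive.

B* ≈ 334, H* ≈ 56.1, C* ≈ 11.4

From dC/dt = 0: 0.00654H* = 0.367, so H* = 56.1.
From dB/dt = 0: 1.1(1 - B*/617) = 0.00899·56.1, giving B* = 617·(1 - 0.459) = 334.
From dH/dt = 0: 0.0015·334 - 0.334 = 0.0146C*, so C* = 0.167/0.0146 = 11.4.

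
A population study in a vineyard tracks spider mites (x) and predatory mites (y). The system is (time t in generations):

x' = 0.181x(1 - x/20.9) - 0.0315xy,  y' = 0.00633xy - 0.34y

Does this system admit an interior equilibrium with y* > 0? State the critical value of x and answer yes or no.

Threshold x = 53.7; K < 53.7, so no, the predator goes extinct.

The predator equation gives dy/dt > 0 only when x > 0.34/0.00633 = 53.7.
Without the predator, x → K = 20.9. Since 20.9 < 53.7, the predator cannot invade.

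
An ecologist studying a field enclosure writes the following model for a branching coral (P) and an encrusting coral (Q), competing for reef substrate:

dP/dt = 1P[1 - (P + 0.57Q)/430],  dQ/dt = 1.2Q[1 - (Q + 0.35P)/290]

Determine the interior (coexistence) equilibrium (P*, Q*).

Setting both brackets to zero gives the nullclines P + 0.57Q = 430 and 0.35P + Q = 290.
Substituting Q = 290 - 0.35P into the first: P(1 - 0.57·0.35) = 430 - 0.57·290.
So P* = 265/0.8 = 331, and then Q* = 290 - 0.35·331 = 174.

P* ≈ 331, Q* ≈ 174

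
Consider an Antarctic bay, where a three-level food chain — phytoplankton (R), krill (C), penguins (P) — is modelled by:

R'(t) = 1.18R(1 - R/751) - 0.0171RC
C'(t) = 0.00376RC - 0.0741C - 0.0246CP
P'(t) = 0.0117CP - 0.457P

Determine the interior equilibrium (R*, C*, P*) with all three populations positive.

From dP/dt = 0: 0.0117C* = 0.457, so C* = 39.1.
From dR/dt = 0: 1.18(1 - R*/751) = 0.0171·39.1, giving R* = 751·(1 - 0.566) = 326.
From dC/dt = 0: 0.00376·326 - 0.0741 = 0.0246P*, so P* = 1.15/0.0246 = 46.8.

R* ≈ 326, C* ≈ 39.1, P* ≈ 46.8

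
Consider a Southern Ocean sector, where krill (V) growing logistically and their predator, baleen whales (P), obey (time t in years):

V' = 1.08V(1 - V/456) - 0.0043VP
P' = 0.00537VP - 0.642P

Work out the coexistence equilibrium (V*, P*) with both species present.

V* ≈ 120, P* ≈ 185

From dP/dt = 0 with P > 0: 0.00537V* = 0.642, so V* = 120.
Substitute into dV/dt = 0: 1.08(1 - 120/456) = 0.0043P*.
The bracket is 0.738, giving P* = 0.797/0.0043 = 185.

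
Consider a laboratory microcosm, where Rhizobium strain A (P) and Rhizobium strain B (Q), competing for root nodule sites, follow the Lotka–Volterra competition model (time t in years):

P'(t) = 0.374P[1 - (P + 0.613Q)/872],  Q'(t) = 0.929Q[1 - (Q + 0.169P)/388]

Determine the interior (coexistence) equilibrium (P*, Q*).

P* ≈ 707, Q* ≈ 268

Setting both brackets to zero gives the nullclines P + 0.613Q = 872 and 0.169P + Q = 388.
Substituting Q = 388 - 0.169P into the first: P(1 - 0.613·0.169) = 872 - 0.613·388.
So P* = 634/0.896 = 707, and then Q* = 388 - 0.169·707 = 268.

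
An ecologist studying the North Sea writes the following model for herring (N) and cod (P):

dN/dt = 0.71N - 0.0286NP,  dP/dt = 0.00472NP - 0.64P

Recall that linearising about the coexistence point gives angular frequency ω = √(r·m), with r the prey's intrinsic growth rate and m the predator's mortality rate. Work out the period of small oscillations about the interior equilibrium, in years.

Here r = 0.71 and m = 0.64, so r·m = 0.454.
ω = √0.454 = 0.674 per year, hence T = 2π/ω ≈ 9.32 years.

T ≈ 9.32 years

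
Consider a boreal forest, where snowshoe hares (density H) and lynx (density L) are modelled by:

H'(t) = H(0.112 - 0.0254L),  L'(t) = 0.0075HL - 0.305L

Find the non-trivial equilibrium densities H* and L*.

H* ≈ 40.7, L* ≈ 4.41

Set dL/dt = 0 with L > 0: 0.0075H - 0.305 = 0, so H* = 0.305/0.0075 = 40.7.
Set dH/dt = 0 with H > 0: 0.112 - 0.0254L = 0, so L* = 0.112/0.0254 = 4.41.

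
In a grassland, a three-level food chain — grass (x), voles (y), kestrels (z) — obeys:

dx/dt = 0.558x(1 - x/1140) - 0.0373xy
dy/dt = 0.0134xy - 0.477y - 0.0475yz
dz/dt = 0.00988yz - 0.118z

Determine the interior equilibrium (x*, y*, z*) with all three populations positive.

From dz/dt = 0: 0.00988y* = 0.118, so y* = 11.9.
From dx/dt = 0: 0.558(1 - x*/1140) = 0.0373·11.9, giving x* = 1140·(1 - 0.798) = 230.
From dy/dt = 0: 0.0134·230 - 0.477 = 0.0475z*, so z* = 2.6/0.0475 = 54.8.

x* ≈ 230, y* ≈ 11.9, z* ≈ 54.8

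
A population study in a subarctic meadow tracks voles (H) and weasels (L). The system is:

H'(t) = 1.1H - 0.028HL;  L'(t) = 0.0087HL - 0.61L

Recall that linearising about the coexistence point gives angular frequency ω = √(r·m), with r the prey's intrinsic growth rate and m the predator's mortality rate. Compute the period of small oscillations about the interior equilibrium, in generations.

T ≈ 7.67 generations

Here r = 1.1 and m = 0.61, so r·m = 0.671.
ω = √0.671 = 0.819 per generation, hence T = 2π/ω ≈ 7.67 generations.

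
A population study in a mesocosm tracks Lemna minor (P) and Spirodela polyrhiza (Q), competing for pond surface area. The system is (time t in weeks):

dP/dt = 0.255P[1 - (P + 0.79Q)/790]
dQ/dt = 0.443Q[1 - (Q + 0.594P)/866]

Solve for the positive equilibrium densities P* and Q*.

Setting both brackets to zero gives the nullclines P + 0.79Q = 790 and 0.594P + Q = 866.
Substituting Q = 866 - 0.594P into the first: P(1 - 0.79·0.594) = 790 - 0.79·866.
So P* = 106/0.531 = 199, and then Q* = 866 - 0.594·199 = 748.

P* ≈ 199, Q* ≈ 748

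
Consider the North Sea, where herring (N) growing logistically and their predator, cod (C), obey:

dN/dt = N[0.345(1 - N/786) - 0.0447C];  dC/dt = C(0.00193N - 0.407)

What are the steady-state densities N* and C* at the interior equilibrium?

From dC/dt = 0 with C > 0: 0.00193N* = 0.407, so N* = 211.
Substitute into dN/dt = 0: 0.345(1 - 211/786) = 0.0447C*.
The bracket is 0.732, giving C* = 0.252/0.0447 = 5.65.

N* ≈ 211, C* ≈ 5.65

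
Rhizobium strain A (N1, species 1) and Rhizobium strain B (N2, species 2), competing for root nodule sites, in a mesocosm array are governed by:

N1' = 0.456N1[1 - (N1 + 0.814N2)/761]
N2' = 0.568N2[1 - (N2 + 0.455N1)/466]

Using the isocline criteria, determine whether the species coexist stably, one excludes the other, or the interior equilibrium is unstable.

stable coexistence

Compare the nullcline intercepts: K1/α12 = 761/0.814 = 935 > K2 = 466; K2/α21 = 466/0.455 = 1020 > K1 = 761.
Since both inequalities hold, each species can invade when rare, so the interior equilibrium is stable.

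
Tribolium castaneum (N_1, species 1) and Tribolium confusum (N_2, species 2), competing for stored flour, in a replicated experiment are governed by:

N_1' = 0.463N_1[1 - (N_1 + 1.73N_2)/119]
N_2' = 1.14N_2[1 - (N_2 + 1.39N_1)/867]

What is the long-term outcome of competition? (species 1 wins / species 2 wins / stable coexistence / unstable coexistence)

Compare the nullcline intercepts: K1/α12 = 119/1.73 = 68.8 < K2 = 867; K2/α21 = 867/1.39 = 624 > K1 = 119.
Since the inequalities point opposite ways, species 2 can invade but species 1 cannot.

species 2 excludes species 1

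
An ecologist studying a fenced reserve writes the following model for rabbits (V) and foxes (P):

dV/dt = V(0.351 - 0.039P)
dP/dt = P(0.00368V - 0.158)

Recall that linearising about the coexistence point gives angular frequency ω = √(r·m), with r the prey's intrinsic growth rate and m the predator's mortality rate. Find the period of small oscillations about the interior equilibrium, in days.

T ≈ 26.7 days

Here r = 0.351 and m = 0.158, so r·m = 0.0555.
ω = √0.0555 = 0.235 per day, hence T = 2π/ω ≈ 26.7 days.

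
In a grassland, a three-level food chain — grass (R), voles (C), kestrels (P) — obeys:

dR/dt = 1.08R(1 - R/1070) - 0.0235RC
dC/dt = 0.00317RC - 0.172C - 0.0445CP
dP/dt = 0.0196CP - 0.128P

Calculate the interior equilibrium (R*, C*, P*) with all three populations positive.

R* ≈ 918, C* ≈ 6.53, P* ≈ 61.5

From dP/dt = 0: 0.0196C* = 0.128, so C* = 6.53.
From dR/dt = 0: 1.08(1 - R*/1070) = 0.0235·6.53, giving R* = 1070·(1 - 0.142) = 918.
From dC/dt = 0: 0.00317·918 - 0.172 = 0.0445P*, so P* = 2.74/0.0445 = 61.5.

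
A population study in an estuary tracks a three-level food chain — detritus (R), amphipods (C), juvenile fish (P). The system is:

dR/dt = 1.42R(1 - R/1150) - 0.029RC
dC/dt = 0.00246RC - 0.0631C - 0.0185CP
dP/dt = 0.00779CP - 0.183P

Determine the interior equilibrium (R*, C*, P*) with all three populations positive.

R* ≈ 598, C* ≈ 23.5, P* ≈ 76.1

From dP/dt = 0: 0.00779C* = 0.183, so C* = 23.5.
From dR/dt = 0: 1.42(1 - R*/1150) = 0.029·23.5, giving R* = 1150·(1 - 0.48) = 598.
From dC/dt = 0: 0.00246·598 - 0.0631 = 0.0185P*, so P* = 1.41/0.0185 = 76.1.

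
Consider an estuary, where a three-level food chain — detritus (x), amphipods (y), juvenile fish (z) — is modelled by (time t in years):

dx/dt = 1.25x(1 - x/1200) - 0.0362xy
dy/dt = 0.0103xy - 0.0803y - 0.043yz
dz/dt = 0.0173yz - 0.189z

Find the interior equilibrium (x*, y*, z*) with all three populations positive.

From dz/dt = 0: 0.0173y* = 0.189, so y* = 10.9.
From dx/dt = 0: 1.25(1 - x*/1200) = 0.0362·10.9, giving x* = 1200·(1 - 0.316) = 820.
From dy/dt = 0: 0.0103·820 - 0.0803 = 0.043z*, so z* = 8.37/0.043 = 195.

x* ≈ 820, y* ≈ 10.9, z* ≈ 195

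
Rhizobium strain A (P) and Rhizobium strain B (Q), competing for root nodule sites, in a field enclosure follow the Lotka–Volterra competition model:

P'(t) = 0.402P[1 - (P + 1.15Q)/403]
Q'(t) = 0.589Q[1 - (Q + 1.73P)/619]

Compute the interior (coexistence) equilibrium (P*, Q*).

Setting both brackets to zero gives the nullclines P + 1.15Q = 403 and 1.73P + Q = 619.
Substituting Q = 619 - 1.73P into the first: P(1 - 1.15·1.73) = 403 - 1.15·619.
So P* = -309/-0.989 = 312, and then Q* = 619 - 1.73·312 = 79.

P* ≈ 312, Q* ≈ 79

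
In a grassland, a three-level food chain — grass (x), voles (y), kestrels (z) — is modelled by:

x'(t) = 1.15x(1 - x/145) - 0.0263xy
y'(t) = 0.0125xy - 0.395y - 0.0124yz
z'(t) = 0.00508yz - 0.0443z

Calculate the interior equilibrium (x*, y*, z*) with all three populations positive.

From dz/dt = 0: 0.00508y* = 0.0443, so y* = 8.72.
From dx/dt = 0: 1.15(1 - x*/145) = 0.0263·8.72, giving x* = 145·(1 - 0.199) = 116.
From dy/dt = 0: 0.0125·116 - 0.395 = 0.0124z*, so z* = 1.06/0.0124 = 85.2.

x* ≈ 116, y* ≈ 8.72, z* ≈ 85.2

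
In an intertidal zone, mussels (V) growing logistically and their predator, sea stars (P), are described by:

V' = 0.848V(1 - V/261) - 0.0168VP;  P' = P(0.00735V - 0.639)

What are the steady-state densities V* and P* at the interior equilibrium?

V* ≈ 86.9, P* ≈ 33.7

From dP/dt = 0 with P > 0: 0.00735V* = 0.639, so V* = 86.9.
Substitute into dV/dt = 0: 0.848(1 - 86.9/261) = 0.0168P*.
The bracket is 0.667, giving P* = 0.566/0.0168 = 33.7.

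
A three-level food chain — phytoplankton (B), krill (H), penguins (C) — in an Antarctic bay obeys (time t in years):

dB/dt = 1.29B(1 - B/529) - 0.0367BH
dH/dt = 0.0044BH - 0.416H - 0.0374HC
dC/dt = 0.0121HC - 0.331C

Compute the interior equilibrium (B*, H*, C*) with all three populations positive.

From dC/dt = 0: 0.0121H* = 0.331, so H* = 27.4.
From dB/dt = 0: 1.29(1 - B*/529) = 0.0367·27.4, giving B* = 529·(1 - 0.778) = 117.
From dH/dt = 0: 0.0044·117 - 0.416 = 0.0374C*, so C* = 0.1/0.0374 = 2.68.

B* ≈ 117, H* ≈ 27.4, C* ≈ 2.68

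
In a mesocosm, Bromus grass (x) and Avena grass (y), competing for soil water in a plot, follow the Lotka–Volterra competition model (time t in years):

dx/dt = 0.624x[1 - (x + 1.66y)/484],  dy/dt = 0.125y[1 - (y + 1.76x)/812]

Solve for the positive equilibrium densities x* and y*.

x* ≈ 450, y* ≈ 20.7

Setting both brackets to zero gives the nullclines x + 1.66y = 484 and 1.76x + y = 812.
Substituting y = 812 - 1.76x into the first: x(1 - 1.66·1.76) = 484 - 1.66·812.
So x* = -864/-1.92 = 450, and then y* = 812 - 1.76·450 = 20.7.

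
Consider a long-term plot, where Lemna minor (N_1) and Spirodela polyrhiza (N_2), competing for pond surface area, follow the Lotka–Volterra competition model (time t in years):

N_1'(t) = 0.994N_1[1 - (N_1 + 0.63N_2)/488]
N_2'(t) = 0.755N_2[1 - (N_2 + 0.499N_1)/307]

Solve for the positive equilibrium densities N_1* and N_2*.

N_1* ≈ 430, N_2* ≈ 92.6

Setting both brackets to zero gives the nullclines N_1 + 0.63N_2 = 488 and 0.499N_1 + N_2 = 307.
Substituting N_2 = 307 - 0.499N_1 into the first: N_1(1 - 0.63·0.499) = 488 - 0.63·307.
So N_1* = 295/0.686 = 430, and then N_2* = 307 - 0.499·430 = 92.6.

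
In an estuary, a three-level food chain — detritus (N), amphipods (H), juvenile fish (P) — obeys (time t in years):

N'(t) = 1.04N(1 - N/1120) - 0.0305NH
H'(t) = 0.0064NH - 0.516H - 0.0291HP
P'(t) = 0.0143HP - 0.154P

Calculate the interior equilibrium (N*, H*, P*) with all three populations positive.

From dP/dt = 0: 0.0143H* = 0.154, so H* = 10.8.
From dN/dt = 0: 1.04(1 - N*/1120) = 0.0305·10.8, giving N* = 1120·(1 - 0.316) = 766.
From dH/dt = 0: 0.0064·766 - 0.516 = 0.0291P*, so P* = 4.39/0.0291 = 151.

N* ≈ 766, H* ≈ 10.8, P* ≈ 151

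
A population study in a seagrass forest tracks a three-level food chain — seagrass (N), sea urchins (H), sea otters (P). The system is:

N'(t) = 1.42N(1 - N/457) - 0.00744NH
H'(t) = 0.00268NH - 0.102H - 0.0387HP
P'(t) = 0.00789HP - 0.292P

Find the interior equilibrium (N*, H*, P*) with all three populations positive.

N* ≈ 368, H* ≈ 37, P* ≈ 22.9

From dP/dt = 0: 0.00789H* = 0.292, so H* = 37.
From dN/dt = 0: 1.42(1 - N*/457) = 0.00744·37, giving N* = 457·(1 - 0.194) = 368.
From dH/dt = 0: 0.00268·368 - 0.102 = 0.0387P*, so P* = 0.885/0.0387 = 22.9.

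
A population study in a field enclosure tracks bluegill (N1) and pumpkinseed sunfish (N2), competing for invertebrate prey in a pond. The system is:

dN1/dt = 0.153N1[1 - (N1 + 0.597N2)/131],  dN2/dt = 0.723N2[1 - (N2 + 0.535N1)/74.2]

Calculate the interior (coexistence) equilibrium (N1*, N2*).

Setting both brackets to zero gives the nullclines N1 + 0.597N2 = 131 and 0.535N1 + N2 = 74.2.
Substituting N2 = 74.2 - 0.535N1 into the first: N1(1 - 0.597·0.535) = 131 - 0.597·74.2.
So N1* = 86.7/0.681 = 127, and then N2* = 74.2 - 0.535·127 = 6.05.

N1* ≈ 127, N2* ≈ 6.05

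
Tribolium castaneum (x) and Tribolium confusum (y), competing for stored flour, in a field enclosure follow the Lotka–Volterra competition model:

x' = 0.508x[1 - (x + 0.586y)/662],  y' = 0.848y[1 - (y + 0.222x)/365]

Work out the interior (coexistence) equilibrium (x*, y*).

Setting both brackets to zero gives the nullclines x + 0.586y = 662 and 0.222x + y = 365.
Substituting y = 365 - 0.222x into the first: x(1 - 0.586·0.222) = 662 - 0.586·365.
So x* = 448/0.87 = 515, and then y* = 365 - 0.222·515 = 251.

x* ≈ 515, y* ≈ 251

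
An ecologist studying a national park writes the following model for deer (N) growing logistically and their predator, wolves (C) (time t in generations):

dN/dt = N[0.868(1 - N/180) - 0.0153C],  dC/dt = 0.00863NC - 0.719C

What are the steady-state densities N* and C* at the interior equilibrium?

From dC/dt = 0 with C > 0: 0.00863N* = 0.719, so N* = 83.3.
Substitute into dN/dt = 0: 0.868(1 - 83.3/180) = 0.0153C*.
The bracket is 0.537, giving C* = 0.466/0.0153 = 30.5.

N* ≈ 83.3, C* ≈ 30.5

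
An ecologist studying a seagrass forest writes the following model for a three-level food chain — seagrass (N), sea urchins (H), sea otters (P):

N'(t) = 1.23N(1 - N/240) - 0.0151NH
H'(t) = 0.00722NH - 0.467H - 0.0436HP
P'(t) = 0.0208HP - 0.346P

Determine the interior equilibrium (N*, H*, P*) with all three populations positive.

From dP/dt = 0: 0.0208H* = 0.346, so H* = 16.6.
From dN/dt = 0: 1.23(1 - N*/240) = 0.0151·16.6, giving N* = 240·(1 - 0.204) = 191.
From dH/dt = 0: 0.00722·191 - 0.467 = 0.0436P*, so P* = 0.912/0.0436 = 20.9.

N* ≈ 191, H* ≈ 16.6, P* ≈ 20.9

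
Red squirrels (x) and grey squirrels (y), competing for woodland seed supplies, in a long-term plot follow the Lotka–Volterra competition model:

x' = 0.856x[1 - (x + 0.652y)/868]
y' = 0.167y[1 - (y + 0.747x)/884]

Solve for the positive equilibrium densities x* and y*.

Setting both brackets to zero gives the nullclines x + 0.652y = 868 and 0.747x + y = 884.
Substituting y = 884 - 0.747x into the first: x(1 - 0.652·0.747) = 868 - 0.652·884.
So x* = 292/0.513 = 569, and then y* = 884 - 0.747·569 = 459.

x* ≈ 569, y* ≈ 459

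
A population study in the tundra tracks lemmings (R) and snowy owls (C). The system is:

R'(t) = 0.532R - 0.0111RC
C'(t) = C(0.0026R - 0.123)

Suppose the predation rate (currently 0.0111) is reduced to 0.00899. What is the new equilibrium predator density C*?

At the interior fixed point, setting dR/dt = 0 with R > 0 fixes C* = (prey growth rate)/(RC coefficient) — independent of the other coefficients.
With the change, C* = 0.532/0.00899 = 59.2; it rises from 47.9.

C* ≈ 59.2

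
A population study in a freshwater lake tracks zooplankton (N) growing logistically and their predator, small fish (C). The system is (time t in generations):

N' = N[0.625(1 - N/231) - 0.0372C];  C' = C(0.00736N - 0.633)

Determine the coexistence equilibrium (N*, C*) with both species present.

From dC/dt = 0 with C > 0: 0.00736N* = 0.633, so N* = 86.
Substitute into dN/dt = 0: 0.625(1 - 86/231) = 0.0372C*.
The bracket is 0.628, giving C* = 0.392/0.0372 = 10.5.

N* ≈ 86, C* ≈ 10.5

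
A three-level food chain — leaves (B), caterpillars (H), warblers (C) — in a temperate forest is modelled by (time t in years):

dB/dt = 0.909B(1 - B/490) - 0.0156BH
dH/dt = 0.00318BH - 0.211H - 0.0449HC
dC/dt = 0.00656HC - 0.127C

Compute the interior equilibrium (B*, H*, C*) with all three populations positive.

B* ≈ 327, H* ≈ 19.4, C* ≈ 18.5

From dC/dt = 0: 0.00656H* = 0.127, so H* = 19.4.
From dB/dt = 0: 0.909(1 - B*/490) = 0.0156·19.4, giving B* = 490·(1 - 0.332) = 327.
From dH/dt = 0: 0.00318·327 - 0.211 = 0.0449C*, so C* = 0.829/0.0449 = 18.5.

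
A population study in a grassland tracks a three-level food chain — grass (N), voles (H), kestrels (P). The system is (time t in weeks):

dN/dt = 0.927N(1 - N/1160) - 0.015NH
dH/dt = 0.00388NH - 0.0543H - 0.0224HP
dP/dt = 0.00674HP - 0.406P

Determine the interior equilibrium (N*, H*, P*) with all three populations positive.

From dP/dt = 0: 0.00674H* = 0.406, so H* = 60.2.
From dN/dt = 0: 0.927(1 - N*/1160) = 0.015·60.2, giving N* = 1160·(1 - 0.975) = 29.3.
From dH/dt = 0: 0.00388·29.3 - 0.0543 = 0.0224P*, so P* = 0.0595/0.0224 = 2.66.

N* ≈ 29.3, H* ≈ 60.2, P* ≈ 2.66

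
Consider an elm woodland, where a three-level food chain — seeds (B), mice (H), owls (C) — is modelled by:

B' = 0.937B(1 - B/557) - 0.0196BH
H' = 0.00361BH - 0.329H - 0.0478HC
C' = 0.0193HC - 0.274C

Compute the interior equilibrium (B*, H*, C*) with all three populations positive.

From dC/dt = 0: 0.0193H* = 0.274, so H* = 14.2.
From dB/dt = 0: 0.937(1 - B*/557) = 0.0196·14.2, giving B* = 557·(1 - 0.297) = 392.
From dH/dt = 0: 0.00361·392 - 0.329 = 0.0478C*, so C* = 1.08/0.0478 = 22.7.

B* ≈ 392, H* ≈ 14.2, C* ≈ 22.7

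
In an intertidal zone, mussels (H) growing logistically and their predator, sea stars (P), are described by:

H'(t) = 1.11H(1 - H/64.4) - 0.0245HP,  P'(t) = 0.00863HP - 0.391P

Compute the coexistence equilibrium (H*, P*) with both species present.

H* ≈ 45.3, P* ≈ 13.4

From dP/dt = 0 with P > 0: 0.00863H* = 0.391, so H* = 45.3.
Substitute into dH/dt = 0: 1.11(1 - 45.3/64.4) = 0.0245P*.
The bracket is 0.296, giving P* = 0.329/0.0245 = 13.4.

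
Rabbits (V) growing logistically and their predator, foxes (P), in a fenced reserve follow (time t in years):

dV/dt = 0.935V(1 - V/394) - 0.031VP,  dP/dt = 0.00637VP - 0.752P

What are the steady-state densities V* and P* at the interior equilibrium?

V* ≈ 118, P* ≈ 21.1

From dP/dt = 0 with P > 0: 0.00637V* = 0.752, so V* = 118.
Substitute into dV/dt = 0: 0.935(1 - 118/394) = 0.031P*.
The bracket is 0.7, giving P* = 0.655/0.031 = 21.1.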